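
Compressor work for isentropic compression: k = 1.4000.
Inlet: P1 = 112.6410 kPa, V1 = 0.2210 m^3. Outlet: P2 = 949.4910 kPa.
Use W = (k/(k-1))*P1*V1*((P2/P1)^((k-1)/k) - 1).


(k-1)/k = 0.2857
(P2/P1)^exp = 1.8387
W = 3.5000 * 112.6410 * 0.2210 * (1.8387 - 1) = 73.0748 kJ

73.0748 kJ


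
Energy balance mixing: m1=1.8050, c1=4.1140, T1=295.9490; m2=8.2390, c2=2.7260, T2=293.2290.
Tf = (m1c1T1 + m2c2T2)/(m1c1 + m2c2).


num = 8783.4300
den = 29.8853
Tf = 293.9049 K

293.9049 K


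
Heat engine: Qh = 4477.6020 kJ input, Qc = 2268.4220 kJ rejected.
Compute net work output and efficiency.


W = 4477.6020 - 2268.4220 = 2209.1800 kJ
eta = 2209.1800 / 4477.6020 = 0.4934 = 49.3385%

W = 2209.1800 kJ, eta = 49.3385%


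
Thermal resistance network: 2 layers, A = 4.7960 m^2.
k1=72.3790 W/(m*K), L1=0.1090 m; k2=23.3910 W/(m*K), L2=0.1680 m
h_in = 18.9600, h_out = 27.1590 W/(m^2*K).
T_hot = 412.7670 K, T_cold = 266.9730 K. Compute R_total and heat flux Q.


R_conv_in = 1/(18.9600*4.7960) = 0.0110
R_1 = 0.1090/(72.3790*4.7960) = 0.0003
R_2 = 0.1680/(23.3910*4.7960) = 0.0015
R_conv_out = 1/(27.1590*4.7960) = 0.0077
R_total = 0.0205 K/W
Q = 145.7940 / 0.0205 = 7116.7498 W

R_total = 0.0205 K/W, Q = 7116.7498 W


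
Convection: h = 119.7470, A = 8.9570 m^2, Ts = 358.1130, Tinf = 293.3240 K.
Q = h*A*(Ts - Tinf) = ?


dT = 64.7890 K
Q = 119.7470 * 8.9570 * 64.7890 = 69490.9890 W

69490.9890 W


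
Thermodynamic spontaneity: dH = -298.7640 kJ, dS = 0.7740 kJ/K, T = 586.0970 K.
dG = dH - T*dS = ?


T*dS = 586.0970 * 0.7740 = 453.6391 kJ
dG = -298.7640 - 453.6391 = -752.4031 kJ (spontaneous)

dG = -752.4031 kJ, spontaneous


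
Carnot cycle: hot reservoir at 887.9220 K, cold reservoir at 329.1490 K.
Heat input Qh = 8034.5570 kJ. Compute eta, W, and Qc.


eta = 1 - 329.1490/887.9220 = 0.6293
W = 0.6293 * 8034.5570 = 5056.1801 kJ
Qc = 8034.5570 - 5056.1801 = 2978.3769 kJ

eta = 62.9304%, W = 5056.1801 kJ, Qc = 2978.3769 kJ


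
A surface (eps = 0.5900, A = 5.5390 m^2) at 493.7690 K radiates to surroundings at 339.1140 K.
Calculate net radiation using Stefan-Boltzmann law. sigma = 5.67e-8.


T^4 = 5.9442e+10
Tsurr^4 = 1.3225e+10
Q = 0.5900 * 5.67e-8 * 5.5390 * 4.6218e+10 = 8563.9526 W

8563.9526 W


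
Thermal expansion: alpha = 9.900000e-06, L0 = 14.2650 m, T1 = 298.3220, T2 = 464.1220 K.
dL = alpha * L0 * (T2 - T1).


dT = 165.8000 K
dL = 9.900000e-06 * 14.2650 * 165.8000 = 0.023415 m
L_final = 14.288415 m

dL = 0.023415 m


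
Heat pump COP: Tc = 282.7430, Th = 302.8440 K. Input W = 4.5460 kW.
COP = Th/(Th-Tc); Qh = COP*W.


COP = 302.8440 / 20.1010 = 15.0661
Qh = 15.0661 * 4.5460 = 68.4906 kW

COP = 15.0661, Qh = 68.4906 kW


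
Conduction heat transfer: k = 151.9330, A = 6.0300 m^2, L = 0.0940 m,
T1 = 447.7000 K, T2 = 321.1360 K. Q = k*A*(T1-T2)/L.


dT = 126.5640 K
Q = 151.9330 * 6.0300 * 126.5640 / 0.0940 = 1233535.8162 W

1233535.8162 W


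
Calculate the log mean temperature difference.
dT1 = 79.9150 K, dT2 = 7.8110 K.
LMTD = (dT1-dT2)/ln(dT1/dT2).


dT1/dT2 = 10.2311
ln(dT1/dT2) = 2.3254
LMTD = 72.1040 / 2.3254 = 31.0067 K

31.0067 K


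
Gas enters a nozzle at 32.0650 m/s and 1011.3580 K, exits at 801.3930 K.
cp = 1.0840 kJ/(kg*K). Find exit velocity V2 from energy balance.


dT = 209.9650 K
2*cp*1000*dT = 455204.1200
V1^2 = 1028.1642
V2 = sqrt(456232.2842) = 675.4497 m/s

675.4497 m/s


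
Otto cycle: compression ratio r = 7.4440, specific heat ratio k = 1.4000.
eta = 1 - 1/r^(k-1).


r^(k-1) = 2.2321
eta = 1 - 1/2.2321 = 0.5520 = 55.2001%

55.2001%


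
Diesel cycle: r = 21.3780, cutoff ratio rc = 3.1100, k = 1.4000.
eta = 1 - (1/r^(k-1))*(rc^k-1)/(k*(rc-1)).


r^(k-1) = 3.4040
rc^k = 4.8963
eta = 0.6125 = 61.2519%

61.2519%


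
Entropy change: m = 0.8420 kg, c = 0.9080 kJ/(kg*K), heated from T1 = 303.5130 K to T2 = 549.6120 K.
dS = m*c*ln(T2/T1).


T2/T1 = 1.8108
ln(T2/T1) = 0.5938
dS = 0.8420 * 0.9080 * 0.5938 = 0.4540 kJ/K

0.4540 kJ/K


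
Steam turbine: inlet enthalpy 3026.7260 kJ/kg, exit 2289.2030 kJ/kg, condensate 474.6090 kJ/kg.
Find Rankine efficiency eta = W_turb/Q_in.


W = 737.5230 kJ/kg
Q_in = 2552.1170 kJ/kg
eta = 0.2890 = 28.8985%

eta = 28.8985%


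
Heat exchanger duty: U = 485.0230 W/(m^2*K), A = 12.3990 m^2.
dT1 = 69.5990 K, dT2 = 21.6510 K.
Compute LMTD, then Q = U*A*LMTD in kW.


LMTD = 41.0620 K
Q = 485.0230 * 12.3990 * 41.0620 = 246938.4665 W = 246.9385 kW

246.9385 kW


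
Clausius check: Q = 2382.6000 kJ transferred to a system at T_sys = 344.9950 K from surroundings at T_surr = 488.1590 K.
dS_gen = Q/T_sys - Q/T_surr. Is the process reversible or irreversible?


dS_sys = 2382.6000/344.9950 = 6.9062 kJ/K
dS_surr = -2382.6000/488.1590 = -4.8808 kJ/K
dS_gen = 6.9062 - 4.8808 = 2.0254 kJ/K (irreversible)

dS_gen = 2.0254 kJ/K, irreversible


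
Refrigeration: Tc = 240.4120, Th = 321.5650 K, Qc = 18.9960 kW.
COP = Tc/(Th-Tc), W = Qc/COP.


COP = 240.4120 / 81.1530 = 2.9625
W = 18.9960 / 2.9625 = 6.4123 kW

COP = 2.9625, W = 6.4123 kW


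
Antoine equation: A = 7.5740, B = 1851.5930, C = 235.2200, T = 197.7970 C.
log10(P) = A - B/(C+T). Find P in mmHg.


C+T = 433.0170
B/(C+T) = 4.2760
log10(P) = 7.5740 - 4.2760 = 3.2980
P = 10^3.2980 = 1985.9649 mmHg

1985.9649 mmHg


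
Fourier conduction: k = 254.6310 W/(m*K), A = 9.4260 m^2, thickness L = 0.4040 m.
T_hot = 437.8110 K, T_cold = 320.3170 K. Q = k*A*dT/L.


dT = 117.4940 K
Q = 254.6310 * 9.4260 * 117.4940 / 0.4040 = 698028.3077 W

698028.3077 W


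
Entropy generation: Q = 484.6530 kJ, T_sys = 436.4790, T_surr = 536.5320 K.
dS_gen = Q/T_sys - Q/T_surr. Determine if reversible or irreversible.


dS_sys = 484.6530/436.4790 = 1.1104 kJ/K
dS_surr = -484.6530/536.5320 = -0.9033 kJ/K
dS_gen = 1.1104 - 0.9033 = 0.2071 kJ/K (irreversible)

dS_gen = 0.2071 kJ/K, irreversible


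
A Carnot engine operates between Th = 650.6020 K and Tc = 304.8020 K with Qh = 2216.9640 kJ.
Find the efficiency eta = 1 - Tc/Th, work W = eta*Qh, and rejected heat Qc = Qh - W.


eta = 1 - 304.8020/650.6020 = 0.5315
W = 0.5315 * 2216.9640 = 1178.3335 kJ
Qc = 2216.9640 - 1178.3335 = 1038.6305 kJ

eta = 53.1508%, W = 1178.3335 kJ, Qc = 1038.6305 kJ


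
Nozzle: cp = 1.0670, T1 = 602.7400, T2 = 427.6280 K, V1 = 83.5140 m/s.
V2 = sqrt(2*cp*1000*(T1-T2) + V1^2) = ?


dT = 175.1120 K
2*cp*1000*dT = 373689.0080
V1^2 = 6974.5882
V2 = sqrt(380663.5962) = 616.9794 m/s

616.9794 m/s


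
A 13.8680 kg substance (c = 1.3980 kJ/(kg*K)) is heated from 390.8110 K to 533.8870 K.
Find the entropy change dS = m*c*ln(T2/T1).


T2/T1 = 1.3661
ln(T2/T1) = 0.3120
dS = 13.8680 * 1.3980 * 0.3120 = 6.0481 kJ/K

6.0481 kJ/K


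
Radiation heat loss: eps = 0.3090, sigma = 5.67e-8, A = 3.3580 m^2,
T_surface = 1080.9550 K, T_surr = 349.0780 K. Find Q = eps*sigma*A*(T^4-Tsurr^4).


T^4 = 1.3653e+12
Tsurr^4 = 1.4849e+10
Q = 0.3090 * 5.67e-8 * 3.3580 * 1.3505e+12 = 79451.7625 W

79451.7625 W


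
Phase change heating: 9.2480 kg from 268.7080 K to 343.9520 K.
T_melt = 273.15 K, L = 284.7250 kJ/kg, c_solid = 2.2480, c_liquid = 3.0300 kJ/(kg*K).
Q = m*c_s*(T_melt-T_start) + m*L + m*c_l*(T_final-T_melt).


Q1 (sensible, solid) = 9.2480 * 2.2480 * 4.4420 = 92.3470 kJ
Q2 (latent) = 9.2480 * 284.7250 = 2633.1368 kJ
Q3 (sensible, liquid) = 9.2480 * 3.0300 * 70.8020 = 1983.9740 kJ
Q_total = 4709.4578 kJ

4709.4578 kJ


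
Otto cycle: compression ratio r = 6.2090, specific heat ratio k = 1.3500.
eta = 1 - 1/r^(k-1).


r^(k-1) = 1.8948
eta = 1 - 1/1.8948 = 0.4722 = 47.2233%

47.2233%


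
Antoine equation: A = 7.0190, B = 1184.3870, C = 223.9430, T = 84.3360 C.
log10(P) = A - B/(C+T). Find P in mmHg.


C+T = 308.2790
B/(C+T) = 3.8419
log10(P) = 7.0190 - 3.8419 = 3.1771
P = 10^3.1771 = 1503.3768 mmHg

1503.3768 mmHg


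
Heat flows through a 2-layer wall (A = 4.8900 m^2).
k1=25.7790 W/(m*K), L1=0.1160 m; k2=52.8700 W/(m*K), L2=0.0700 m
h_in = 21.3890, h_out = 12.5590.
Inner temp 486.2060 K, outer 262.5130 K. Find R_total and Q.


R_conv_in = 1/(21.3890*4.8900) = 0.0096
R_1 = 0.1160/(25.7790*4.8900) = 0.0009
R_2 = 0.0700/(52.8700*4.8900) = 0.0003
R_conv_out = 1/(12.5590*4.8900) = 0.0163
R_total = 0.0270 K/W
Q = 223.6930 / 0.0270 = 8274.2116 W

R_total = 0.0270 K/W, Q = 8274.2116 W


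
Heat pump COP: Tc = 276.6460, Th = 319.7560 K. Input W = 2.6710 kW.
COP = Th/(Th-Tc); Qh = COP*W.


COP = 319.7560 / 43.1100 = 7.4172
Qh = 7.4172 * 2.6710 = 19.8114 kW

COP = 7.4172, Qh = 19.8114 kW


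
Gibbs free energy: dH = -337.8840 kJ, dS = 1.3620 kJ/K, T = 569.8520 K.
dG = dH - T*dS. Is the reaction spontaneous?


T*dS = 569.8520 * 1.3620 = 776.1384 kJ
dG = -337.8840 - 776.1384 = -1114.0224 kJ (spontaneous)

dG = -1114.0224 kJ, spontaneous


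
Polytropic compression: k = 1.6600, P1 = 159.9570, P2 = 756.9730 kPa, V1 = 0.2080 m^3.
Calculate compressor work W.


(k-1)/k = 0.3976
(P2/P1)^exp = 1.8553
W = 2.5152 * 159.9570 * 0.2080 * (1.8553 - 1) = 71.5694 kJ

71.5694 kJ


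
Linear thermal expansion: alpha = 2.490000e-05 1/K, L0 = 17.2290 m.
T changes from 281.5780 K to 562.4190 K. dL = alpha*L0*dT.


dT = 280.8410 K
dL = 2.490000e-05 * 17.2290 * 280.8410 = 0.120481 m
L_final = 17.349481 m

dL = 0.120481 m


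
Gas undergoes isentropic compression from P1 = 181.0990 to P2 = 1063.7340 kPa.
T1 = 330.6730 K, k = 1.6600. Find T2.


(k-1)/k = 0.3976
(P2/P1)^exp = 2.0217
T2 = 330.6730 * 2.0217 = 668.5174 K

668.5174 K


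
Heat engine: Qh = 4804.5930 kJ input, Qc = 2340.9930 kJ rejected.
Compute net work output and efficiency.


W = 4804.5930 - 2340.9930 = 2463.6000 kJ
eta = 2463.6000 / 4804.5930 = 0.5128 = 51.2759%

W = 2463.6000 kJ, eta = 51.2759%


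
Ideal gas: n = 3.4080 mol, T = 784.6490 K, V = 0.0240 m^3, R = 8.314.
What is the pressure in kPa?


P = nRT/V = 3.4080 * 8.314 * 784.6490 / 0.0240
= 22232.3326 / 0.0240 = 926347.1936 Pa = 926.3472 kPa

926.3472 kPa


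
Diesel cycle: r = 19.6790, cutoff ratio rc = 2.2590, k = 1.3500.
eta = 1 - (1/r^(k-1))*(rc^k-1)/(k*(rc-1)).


r^(k-1) = 2.8373
rc^k = 3.0046
eta = 0.5843 = 58.4312%

58.4312%


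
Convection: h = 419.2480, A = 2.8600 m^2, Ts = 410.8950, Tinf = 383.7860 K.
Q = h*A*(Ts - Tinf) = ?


dT = 27.1090 K
Q = 419.2480 * 2.8600 * 27.1090 = 32505.0269 W

32505.0269 W


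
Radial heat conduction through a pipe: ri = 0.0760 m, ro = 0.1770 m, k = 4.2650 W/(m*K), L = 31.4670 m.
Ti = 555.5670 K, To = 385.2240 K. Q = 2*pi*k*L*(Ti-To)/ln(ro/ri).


dT = 170.3430 K
ln(ro/ri) = 0.8454
Q = 2*pi*4.2650*31.4670*170.3430 / 0.8454 = 169905.6696 W

169905.6696 W


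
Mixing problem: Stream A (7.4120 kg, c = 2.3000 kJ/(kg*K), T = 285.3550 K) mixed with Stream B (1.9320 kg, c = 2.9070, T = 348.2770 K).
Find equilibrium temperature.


num = 6820.6544
den = 22.6639
Tf = 300.9476 K

300.9476 K


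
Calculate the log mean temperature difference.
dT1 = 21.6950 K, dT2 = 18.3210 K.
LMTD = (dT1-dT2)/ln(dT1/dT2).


dT1/dT2 = 1.1842
ln(dT1/dT2) = 0.1690
LMTD = 3.3740 / 0.1690 = 19.9605 K

19.9605 K


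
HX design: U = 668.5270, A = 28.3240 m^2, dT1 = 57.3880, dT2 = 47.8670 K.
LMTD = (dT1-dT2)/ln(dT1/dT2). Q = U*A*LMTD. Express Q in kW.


LMTD = 52.4836 K
Q = 668.5270 * 28.3240 * 52.4836 = 993796.6663 W = 993.7967 kW

993.7967 kW


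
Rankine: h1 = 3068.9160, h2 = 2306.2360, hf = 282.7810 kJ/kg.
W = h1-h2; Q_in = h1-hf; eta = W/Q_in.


W = 762.6800 kJ/kg
Q_in = 2786.1350 kJ/kg
eta = 0.2737 = 27.3741%

eta = 27.3741%


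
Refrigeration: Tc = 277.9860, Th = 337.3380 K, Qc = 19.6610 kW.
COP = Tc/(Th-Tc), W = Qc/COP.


COP = 277.9860 / 59.3520 = 4.6837
W = 19.6610 / 4.6837 = 4.1978 kW

COP = 4.6837, W = 4.1978 kW


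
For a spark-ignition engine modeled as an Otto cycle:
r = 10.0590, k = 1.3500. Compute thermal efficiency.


r^(k-1) = 2.2433
eta = 1 - 1/2.2433 = 0.5542 = 55.4235%

55.4235%


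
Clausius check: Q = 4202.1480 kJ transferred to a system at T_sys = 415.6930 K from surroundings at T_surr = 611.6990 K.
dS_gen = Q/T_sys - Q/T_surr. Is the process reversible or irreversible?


dS_sys = 4202.1480/415.6930 = 10.1088 kJ/K
dS_surr = -4202.1480/611.6990 = -6.8696 kJ/K
dS_gen = 10.1088 - 6.8696 = 3.2391 kJ/K (irreversible)

dS_gen = 3.2391 kJ/K, irreversible


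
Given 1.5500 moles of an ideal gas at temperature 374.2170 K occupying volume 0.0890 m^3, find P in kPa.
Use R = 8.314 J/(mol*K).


P = nRT/V = 1.5500 * 8.314 * 374.2170 / 0.0890
= 4822.4222 / 0.0890 = 54184.5193 Pa = 54.1845 kPa

54.1845 kPa


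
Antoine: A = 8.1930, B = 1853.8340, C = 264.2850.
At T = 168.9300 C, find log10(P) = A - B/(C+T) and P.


C+T = 433.2150
B/(C+T) = 4.2792
log10(P) = 8.1930 - 4.2792 = 3.9138
P = 10^3.9138 = 8198.8506 mmHg

8198.8506 mmHg


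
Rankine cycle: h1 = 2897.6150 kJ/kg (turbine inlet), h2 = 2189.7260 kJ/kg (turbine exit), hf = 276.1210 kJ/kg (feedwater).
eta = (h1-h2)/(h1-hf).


W = 707.8890 kJ/kg
Q_in = 2621.4940 kJ/kg
eta = 0.2700 = 27.0033%

eta = 27.0033%


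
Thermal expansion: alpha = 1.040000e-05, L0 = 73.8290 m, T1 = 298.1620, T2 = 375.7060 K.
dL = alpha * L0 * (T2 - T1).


dT = 77.5440 K
dL = 1.040000e-05 * 73.8290 * 77.5440 = 0.059540 m
L_final = 73.888540 m

dL = 0.059540 m


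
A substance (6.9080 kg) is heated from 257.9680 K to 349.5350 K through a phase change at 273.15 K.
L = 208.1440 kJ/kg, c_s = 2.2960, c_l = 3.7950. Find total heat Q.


Q1 (sensible, solid) = 6.9080 * 2.2960 * 15.1820 = 240.7982 kJ
Q2 (latent) = 6.9080 * 208.1440 = 1437.8588 kJ
Q3 (sensible, liquid) = 6.9080 * 3.7950 * 76.3850 = 2002.4985 kJ
Q_total = 3681.1554 kJ

3681.1554 kJ


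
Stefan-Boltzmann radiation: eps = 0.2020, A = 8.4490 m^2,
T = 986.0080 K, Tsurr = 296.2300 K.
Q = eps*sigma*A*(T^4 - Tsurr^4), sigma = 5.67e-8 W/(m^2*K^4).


T^4 = 9.4520e+11
Tsurr^4 = 7.7005e+09
Q = 0.2020 * 5.67e-8 * 8.4490 * 9.3750e+11 = 90721.2095 W

90721.2095 W


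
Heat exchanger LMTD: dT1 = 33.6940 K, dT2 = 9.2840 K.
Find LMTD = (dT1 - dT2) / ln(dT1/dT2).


dT1/dT2 = 3.6293
ln(dT1/dT2) = 1.2890
LMTD = 24.4100 / 1.2890 = 18.9368 K

18.9368 K


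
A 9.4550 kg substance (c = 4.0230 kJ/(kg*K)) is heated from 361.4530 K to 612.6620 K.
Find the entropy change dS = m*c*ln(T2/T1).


T2/T1 = 1.6950
ln(T2/T1) = 0.5277
dS = 9.4550 * 4.0230 * 0.5277 = 20.0717 kJ/K

20.0717 kJ/K


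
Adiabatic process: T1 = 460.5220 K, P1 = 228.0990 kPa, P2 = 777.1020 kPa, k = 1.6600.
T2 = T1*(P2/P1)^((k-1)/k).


(k-1)/k = 0.3976
(P2/P1)^exp = 1.6280
T2 = 460.5220 * 1.6280 = 749.7379 K

749.7379 K


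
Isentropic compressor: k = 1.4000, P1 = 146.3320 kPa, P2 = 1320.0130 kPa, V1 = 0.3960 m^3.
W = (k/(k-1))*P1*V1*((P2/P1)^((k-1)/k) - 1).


(k-1)/k = 0.2857
(P2/P1)^exp = 1.8747
W = 3.5000 * 146.3320 * 0.3960 * (1.8747 - 1) = 177.3977 kJ

177.3977 kJ


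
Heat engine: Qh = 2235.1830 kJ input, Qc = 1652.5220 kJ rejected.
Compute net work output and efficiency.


W = 2235.1830 - 1652.5220 = 582.6610 kJ
eta = 582.6610 / 2235.1830 = 0.2607 = 26.0677%

W = 582.6610 kJ, eta = 26.0677%


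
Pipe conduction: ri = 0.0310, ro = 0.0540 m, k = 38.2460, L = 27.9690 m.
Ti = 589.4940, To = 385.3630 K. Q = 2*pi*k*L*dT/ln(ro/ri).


dT = 204.1310 K
ln(ro/ri) = 0.5550
Q = 2*pi*38.2460*27.9690*204.1310 / 0.5550 = 2472072.9307 W

2472072.9307 W


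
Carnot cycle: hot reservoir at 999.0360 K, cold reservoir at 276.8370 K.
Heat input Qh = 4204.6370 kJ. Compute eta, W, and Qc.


eta = 1 - 276.8370/999.0360 = 0.7229
W = 0.7229 * 4204.6370 = 3039.5147 kJ
Qc = 4204.6370 - 3039.5147 = 1165.1223 kJ

eta = 72.2896%, W = 3039.5147 kJ, Qc = 1165.1223 kJ


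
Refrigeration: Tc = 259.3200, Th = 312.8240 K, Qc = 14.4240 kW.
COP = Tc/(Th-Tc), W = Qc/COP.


COP = 259.3200 / 53.5040 = 4.8467
W = 14.4240 / 4.8467 = 2.9760 kW

COP = 4.8467, W = 2.9760 kW


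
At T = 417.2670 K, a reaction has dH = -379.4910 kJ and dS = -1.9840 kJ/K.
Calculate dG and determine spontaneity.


T*dS = 417.2670 * -1.9840 = -827.8577 kJ
dG = -379.4910 + 827.8577 = 448.3667 kJ (non-spontaneous)

dG = 448.3667 kJ, non-spontaneous


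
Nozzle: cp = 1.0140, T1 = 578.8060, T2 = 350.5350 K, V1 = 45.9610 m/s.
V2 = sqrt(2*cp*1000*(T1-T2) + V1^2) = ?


dT = 228.2710 K
2*cp*1000*dT = 462933.5880
V1^2 = 2112.4135
V2 = sqrt(465046.0015) = 681.9428 m/s

681.9428 m/s


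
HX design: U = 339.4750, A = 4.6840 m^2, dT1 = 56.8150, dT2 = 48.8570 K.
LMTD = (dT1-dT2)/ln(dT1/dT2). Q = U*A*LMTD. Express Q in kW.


LMTD = 52.7360 K
Q = 339.4750 * 4.6840 * 52.7360 = 83855.5043 W = 83.8555 kW

83.8555 kW


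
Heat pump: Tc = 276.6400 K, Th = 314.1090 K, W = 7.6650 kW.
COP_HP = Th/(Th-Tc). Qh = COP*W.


COP = 314.1090 / 37.4690 = 8.3832
Qh = 8.3832 * 7.6650 = 64.2570 kW

COP = 8.3832, Qh = 64.2570 kW


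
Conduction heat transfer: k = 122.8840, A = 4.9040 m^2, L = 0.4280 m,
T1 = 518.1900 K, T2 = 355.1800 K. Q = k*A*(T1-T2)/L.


dT = 163.0100 K
Q = 122.8840 * 4.9040 * 163.0100 / 0.4280 = 229517.7509 W

229517.7509 W


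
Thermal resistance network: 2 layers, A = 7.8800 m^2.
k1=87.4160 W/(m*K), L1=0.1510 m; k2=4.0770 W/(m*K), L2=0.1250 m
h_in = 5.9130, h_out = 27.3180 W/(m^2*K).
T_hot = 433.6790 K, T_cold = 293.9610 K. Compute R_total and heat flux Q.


R_conv_in = 1/(5.9130*7.8800) = 0.0215
R_1 = 0.1510/(87.4160*7.8800) = 0.0002
R_2 = 0.1250/(4.0770*7.8800) = 0.0039
R_conv_out = 1/(27.3180*7.8800) = 0.0046
R_total = 0.0302 K/W
Q = 139.7180 / 0.0302 = 4623.7821 W

R_total = 0.0302 K/W, Q = 4623.7821 W


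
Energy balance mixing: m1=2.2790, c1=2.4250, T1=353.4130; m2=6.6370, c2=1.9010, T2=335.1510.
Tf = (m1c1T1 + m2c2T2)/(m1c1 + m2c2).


num = 6181.7425
den = 18.1435
Tf = 340.7137 K

340.7137 K


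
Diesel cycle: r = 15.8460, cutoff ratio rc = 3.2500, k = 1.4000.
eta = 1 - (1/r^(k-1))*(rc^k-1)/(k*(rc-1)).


r^(k-1) = 3.0197
rc^k = 5.2076
eta = 0.5577 = 55.7661%

55.7661%


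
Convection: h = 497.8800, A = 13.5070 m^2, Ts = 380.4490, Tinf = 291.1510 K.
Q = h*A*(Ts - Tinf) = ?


dT = 89.2980 K
Q = 497.8800 * 13.5070 * 89.2980 = 600517.0091 W

600517.0091 W


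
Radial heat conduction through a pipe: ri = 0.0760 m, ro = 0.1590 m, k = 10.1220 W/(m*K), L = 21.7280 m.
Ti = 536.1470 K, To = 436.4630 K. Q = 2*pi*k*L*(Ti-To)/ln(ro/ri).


dT = 99.6840 K
ln(ro/ri) = 0.7382
Q = 2*pi*10.1220*21.7280*99.6840 / 0.7382 = 186609.8279 W

186609.8279 W


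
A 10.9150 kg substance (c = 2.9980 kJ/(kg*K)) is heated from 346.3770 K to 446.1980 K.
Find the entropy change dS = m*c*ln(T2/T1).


T2/T1 = 1.2882
ln(T2/T1) = 0.2532
dS = 10.9150 * 2.9980 * 0.2532 = 8.2867 kJ/K

8.2867 kJ/K


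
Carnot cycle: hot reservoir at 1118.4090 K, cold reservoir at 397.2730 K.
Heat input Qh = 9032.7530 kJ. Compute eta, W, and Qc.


eta = 1 - 397.2730/1118.4090 = 0.6448
W = 0.6448 * 9032.7530 = 5824.2051 kJ
Qc = 9032.7530 - 5824.2051 = 3208.5479 kJ

eta = 64.4787%, W = 5824.2051 kJ, Qc = 3208.5479 kJ


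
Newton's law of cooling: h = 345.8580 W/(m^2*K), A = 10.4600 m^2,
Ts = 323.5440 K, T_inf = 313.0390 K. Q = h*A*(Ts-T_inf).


dT = 10.5050 K
Q = 345.8580 * 10.4600 * 10.5050 = 38003.6725 W

38003.6725 W


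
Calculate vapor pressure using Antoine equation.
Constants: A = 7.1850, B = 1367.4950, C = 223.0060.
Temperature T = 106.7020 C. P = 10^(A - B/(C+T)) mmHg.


C+T = 329.7080
B/(C+T) = 4.1476
log10(P) = 7.1850 - 4.1476 = 3.0374
P = 10^3.0374 = 1089.9480 mmHg

1089.9480 mmHg


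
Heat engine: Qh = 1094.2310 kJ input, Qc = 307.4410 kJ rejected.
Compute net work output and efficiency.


W = 1094.2310 - 307.4410 = 786.7900 kJ
eta = 786.7900 / 1094.2310 = 0.7190 = 71.9035%

W = 786.7900 kJ, eta = 71.9035%


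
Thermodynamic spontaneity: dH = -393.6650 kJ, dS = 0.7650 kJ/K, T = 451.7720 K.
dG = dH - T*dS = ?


T*dS = 451.7720 * 0.7650 = 345.6056 kJ
dG = -393.6650 - 345.6056 = -739.2706 kJ (spontaneous)

dG = -739.2706 kJ, spontaneous


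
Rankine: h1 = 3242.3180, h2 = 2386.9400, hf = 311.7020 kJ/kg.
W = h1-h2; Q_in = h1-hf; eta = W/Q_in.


W = 855.3780 kJ/kg
Q_in = 2930.6160 kJ/kg
eta = 0.2919 = 29.1877%

eta = 29.1877%


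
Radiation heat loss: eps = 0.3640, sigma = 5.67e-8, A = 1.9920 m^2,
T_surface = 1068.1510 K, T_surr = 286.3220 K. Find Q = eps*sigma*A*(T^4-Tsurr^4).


T^4 = 1.3018e+12
Tsurr^4 = 6.7208e+09
Q = 0.3640 * 5.67e-8 * 1.9920 * 1.2950e+12 = 53242.2479 W

53242.2479 W


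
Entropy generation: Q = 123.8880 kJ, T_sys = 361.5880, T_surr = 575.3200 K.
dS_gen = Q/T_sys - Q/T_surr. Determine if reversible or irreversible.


dS_sys = 123.8880/361.5880 = 0.3426 kJ/K
dS_surr = -123.8880/575.3200 = -0.2153 kJ/K
dS_gen = 0.3426 - 0.2153 = 0.1273 kJ/K (irreversible)

dS_gen = 0.1273 kJ/K, irreversible


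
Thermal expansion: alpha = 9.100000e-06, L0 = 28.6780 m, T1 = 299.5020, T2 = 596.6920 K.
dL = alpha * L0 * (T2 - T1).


dT = 297.1900 K
dL = 9.100000e-06 * 28.6780 * 297.1900 = 0.077558 m
L_final = 28.755558 m

dL = 0.077558 m


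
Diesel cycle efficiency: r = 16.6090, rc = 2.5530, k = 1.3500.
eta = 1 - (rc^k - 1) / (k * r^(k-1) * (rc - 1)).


r^(k-1) = 2.6737
rc^k = 3.5442
eta = 0.5461 = 54.6135%

54.6135%


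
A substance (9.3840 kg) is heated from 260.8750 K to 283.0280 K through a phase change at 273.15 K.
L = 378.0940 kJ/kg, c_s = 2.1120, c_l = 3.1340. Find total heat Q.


Q1 (sensible, solid) = 9.3840 * 2.1120 * 12.2750 = 243.2783 kJ
Q2 (latent) = 9.3840 * 378.0940 = 3548.0341 kJ
Q3 (sensible, liquid) = 9.3840 * 3.1340 * 9.8780 = 290.5066 kJ
Q_total = 4081.8190 kJ

4081.8190 kJ


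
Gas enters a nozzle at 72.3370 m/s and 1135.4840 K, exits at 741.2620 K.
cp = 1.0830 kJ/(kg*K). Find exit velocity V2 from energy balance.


dT = 394.2220 K
2*cp*1000*dT = 853884.8520
V1^2 = 5232.6416
V2 = sqrt(859117.4936) = 926.8859 m/s

926.8859 m/s


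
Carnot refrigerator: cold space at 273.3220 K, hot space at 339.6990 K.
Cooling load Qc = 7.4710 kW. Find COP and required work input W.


COP = 273.3220 / 66.3770 = 4.1177
W = 7.4710 / 4.1177 = 1.8144 kW

COP = 4.1177, W = 1.8144 kW


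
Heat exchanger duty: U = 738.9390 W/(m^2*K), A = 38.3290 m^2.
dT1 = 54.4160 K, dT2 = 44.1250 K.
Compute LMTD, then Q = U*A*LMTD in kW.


LMTD = 49.0909 K
Q = 738.9390 * 38.3290 * 49.0909 = 1390390.1173 W = 1390.3901 kW

1390.3901 kW


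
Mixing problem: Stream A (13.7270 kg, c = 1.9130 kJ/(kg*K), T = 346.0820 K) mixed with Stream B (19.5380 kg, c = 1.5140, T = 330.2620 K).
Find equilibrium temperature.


num = 18857.3528
den = 55.8403
Tf = 337.7016 K

337.7016 K


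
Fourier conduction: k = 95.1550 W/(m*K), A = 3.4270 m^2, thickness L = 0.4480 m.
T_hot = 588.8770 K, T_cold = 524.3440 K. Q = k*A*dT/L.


dT = 64.5330 K
Q = 95.1550 * 3.4270 * 64.5330 / 0.4480 = 46973.1364 W

46973.1364 W


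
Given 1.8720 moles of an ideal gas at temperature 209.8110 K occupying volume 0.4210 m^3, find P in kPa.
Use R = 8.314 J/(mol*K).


P = nRT/V = 1.8720 * 8.314 * 209.8110 / 0.4210
= 3265.4581 / 0.4210 = 7756.4326 Pa = 7.7564 kPa

7.7564 kPa


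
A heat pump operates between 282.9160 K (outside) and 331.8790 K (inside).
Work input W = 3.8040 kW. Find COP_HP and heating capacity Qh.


COP = 331.8790 / 48.9630 = 6.7782
Qh = 6.7782 * 3.8040 = 25.7841 kW

COP = 6.7782, Qh = 25.7841 kW


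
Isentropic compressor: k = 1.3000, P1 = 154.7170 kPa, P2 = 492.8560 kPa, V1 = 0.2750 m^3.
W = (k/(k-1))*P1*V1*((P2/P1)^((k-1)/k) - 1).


(k-1)/k = 0.2308
(P2/P1)^exp = 1.3065
W = 4.3333 * 154.7170 * 0.2750 * (1.3065 - 1) = 56.5150 kJ

56.5150 kJ


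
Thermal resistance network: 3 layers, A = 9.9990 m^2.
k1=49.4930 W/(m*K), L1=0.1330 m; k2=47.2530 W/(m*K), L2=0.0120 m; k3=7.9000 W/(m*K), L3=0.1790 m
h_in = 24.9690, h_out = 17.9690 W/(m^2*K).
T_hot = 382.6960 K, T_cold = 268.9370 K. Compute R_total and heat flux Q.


R_conv_in = 1/(24.9690*9.9990) = 0.0040
R_1 = 0.1330/(49.4930*9.9990) = 0.0003
R_2 = 0.0120/(47.2530*9.9990) = 2.5398e-05
R_3 = 0.1790/(7.9000*9.9990) = 0.0023
R_conv_out = 1/(17.9690*9.9990) = 0.0056
R_total = 0.0121 K/W
Q = 113.7590 / 0.0121 = 9377.3425 W

R_total = 0.0121 K/W, Q = 9377.3425 W


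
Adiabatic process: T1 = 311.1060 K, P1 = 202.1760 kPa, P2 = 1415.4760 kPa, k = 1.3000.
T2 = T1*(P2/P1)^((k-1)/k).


(k-1)/k = 0.2308
(P2/P1)^exp = 1.5669
T2 = 311.1060 * 1.5669 = 487.4704 K

487.4704 K


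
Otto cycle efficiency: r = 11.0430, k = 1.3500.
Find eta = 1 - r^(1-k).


r^(k-1) = 2.3178
eta = 1 - 1/2.3178 = 0.5686 = 56.8561%

56.8561%


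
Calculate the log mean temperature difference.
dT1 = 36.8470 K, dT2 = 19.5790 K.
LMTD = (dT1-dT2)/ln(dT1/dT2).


dT1/dT2 = 1.8820
ln(dT1/dT2) = 0.6323
LMTD = 17.2680 / 0.6323 = 27.3091 K

27.3091 K


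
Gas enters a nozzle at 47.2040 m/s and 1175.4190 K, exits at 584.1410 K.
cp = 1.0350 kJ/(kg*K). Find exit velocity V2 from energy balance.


dT = 591.2780 K
2*cp*1000*dT = 1223945.4600
V1^2 = 2228.2176
V2 = sqrt(1226173.6776) = 1107.3273 m/s

1107.3273 m/s


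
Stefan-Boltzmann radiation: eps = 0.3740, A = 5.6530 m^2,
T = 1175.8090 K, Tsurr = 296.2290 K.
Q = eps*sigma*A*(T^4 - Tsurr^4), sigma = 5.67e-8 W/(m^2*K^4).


T^4 = 1.9114e+12
Tsurr^4 = 7.7003e+09
Q = 0.3740 * 5.67e-8 * 5.6530 * 1.9037e+12 = 228206.2833 W

228206.2833 W


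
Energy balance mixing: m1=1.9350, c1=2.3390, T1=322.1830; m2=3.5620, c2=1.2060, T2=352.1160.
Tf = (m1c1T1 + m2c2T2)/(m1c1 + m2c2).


num = 2970.7990
den = 8.8217
Tf = 336.7590 K

336.7590 K


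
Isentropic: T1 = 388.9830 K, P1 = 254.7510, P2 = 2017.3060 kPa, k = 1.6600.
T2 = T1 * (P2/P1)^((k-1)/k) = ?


(k-1)/k = 0.3976
(P2/P1)^exp = 2.2767
T2 = 388.9830 * 2.2767 = 885.5795 K

885.5795 K


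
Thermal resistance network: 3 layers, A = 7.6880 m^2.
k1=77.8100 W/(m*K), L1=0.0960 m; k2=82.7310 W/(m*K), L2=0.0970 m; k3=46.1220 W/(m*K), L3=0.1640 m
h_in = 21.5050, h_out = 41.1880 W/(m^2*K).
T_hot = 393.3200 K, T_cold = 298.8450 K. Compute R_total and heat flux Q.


R_conv_in = 1/(21.5050*7.6880) = 0.0060
R_1 = 0.0960/(77.8100*7.6880) = 0.0002
R_2 = 0.0970/(82.7310*7.6880) = 0.0002
R_3 = 0.1640/(46.1220*7.6880) = 0.0005
R_conv_out = 1/(41.1880*7.6880) = 0.0032
R_total = 0.0100 K/W
Q = 94.4750 / 0.0100 = 9464.5177 W

R_total = 0.0100 K/W, Q = 9464.5177 W


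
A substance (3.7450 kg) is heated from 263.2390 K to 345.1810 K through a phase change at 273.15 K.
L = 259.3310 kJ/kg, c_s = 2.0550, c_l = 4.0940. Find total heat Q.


Q1 (sensible, solid) = 3.7450 * 2.0550 * 9.9110 = 76.2748 kJ
Q2 (latent) = 3.7450 * 259.3310 = 971.1946 kJ
Q3 (sensible, liquid) = 3.7450 * 4.0940 * 72.0310 = 1104.3815 kJ
Q_total = 2151.8509 kJ

2151.8509 kJ


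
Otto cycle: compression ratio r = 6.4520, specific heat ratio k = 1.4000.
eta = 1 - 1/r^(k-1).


r^(k-1) = 2.1080
eta = 1 - 1/2.1080 = 0.5256 = 52.5624%

52.5624%


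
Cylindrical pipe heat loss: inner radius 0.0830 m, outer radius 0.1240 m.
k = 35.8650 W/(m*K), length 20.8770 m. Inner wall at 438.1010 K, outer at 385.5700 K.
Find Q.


dT = 52.5310 K
ln(ro/ri) = 0.4014
Q = 2*pi*35.8650*20.8770*52.5310 / 0.4014 = 615620.0883 W

615620.0883 W


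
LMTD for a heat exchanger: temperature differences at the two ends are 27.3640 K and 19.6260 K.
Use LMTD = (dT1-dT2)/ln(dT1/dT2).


dT1/dT2 = 1.3943
ln(dT1/dT2) = 0.3324
LMTD = 7.7380 / 0.3324 = 23.2811 K

23.2811 K


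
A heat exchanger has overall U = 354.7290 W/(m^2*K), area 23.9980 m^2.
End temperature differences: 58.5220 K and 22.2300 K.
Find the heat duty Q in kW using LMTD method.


LMTD = 37.4933 K
Q = 354.7290 * 23.9980 * 37.4933 = 319172.3228 W = 319.1723 kW

319.1723 kW


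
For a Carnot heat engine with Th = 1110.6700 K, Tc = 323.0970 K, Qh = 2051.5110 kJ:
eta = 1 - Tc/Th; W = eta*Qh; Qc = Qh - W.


eta = 1 - 323.0970/1110.6700 = 0.7091
W = 0.7091 * 2051.5110 = 1454.7207 kJ
Qc = 2051.5110 - 1454.7207 = 596.7903 kJ

eta = 70.9097%, W = 1454.7207 kJ, Qc = 596.7903 kJ


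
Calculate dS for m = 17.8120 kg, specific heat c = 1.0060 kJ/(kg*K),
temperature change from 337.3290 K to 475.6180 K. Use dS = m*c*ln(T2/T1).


T2/T1 = 1.4100
ln(T2/T1) = 0.3436
dS = 17.8120 * 1.0060 * 0.3436 = 6.1561 kJ/K

6.1561 kJ/K


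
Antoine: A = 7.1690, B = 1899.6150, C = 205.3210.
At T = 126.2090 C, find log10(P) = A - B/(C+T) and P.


C+T = 331.5300
B/(C+T) = 5.7298
log10(P) = 7.1690 - 5.7298 = 1.4392
P = 10^1.4392 = 27.4888 mmHg

27.4888 mmHg


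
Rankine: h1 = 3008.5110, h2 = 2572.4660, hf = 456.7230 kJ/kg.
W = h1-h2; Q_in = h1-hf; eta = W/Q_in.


W = 436.0450 kJ/kg
Q_in = 2551.7880 kJ/kg
eta = 0.1709 = 17.0878%

eta = 17.0878%


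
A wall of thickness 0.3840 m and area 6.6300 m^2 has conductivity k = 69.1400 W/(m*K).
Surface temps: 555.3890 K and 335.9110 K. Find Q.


dT = 219.4780 K
Q = 69.1400 * 6.6300 * 219.4780 / 0.3840 = 262000.8337 W

262000.8337 W


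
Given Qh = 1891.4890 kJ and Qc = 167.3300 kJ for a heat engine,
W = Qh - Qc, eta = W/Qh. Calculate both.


W = 1891.4890 - 167.3300 = 1724.1590 kJ
eta = 1724.1590 / 1891.4890 = 0.9115 = 91.1535%

W = 1724.1590 kJ, eta = 91.1535%


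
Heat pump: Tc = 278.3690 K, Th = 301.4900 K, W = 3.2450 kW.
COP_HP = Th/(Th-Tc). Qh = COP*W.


COP = 301.4900 / 23.1210 = 13.0397
Qh = 13.0397 * 3.2450 = 42.3137 kW

COP = 13.0397, Qh = 42.3137 kW


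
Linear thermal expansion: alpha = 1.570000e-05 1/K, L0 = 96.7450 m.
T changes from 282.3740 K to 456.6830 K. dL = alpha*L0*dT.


dT = 174.3090 K
dL = 1.570000e-05 * 96.7450 * 174.3090 = 0.264757 m
L_final = 97.009757 m

dL = 0.264757 m


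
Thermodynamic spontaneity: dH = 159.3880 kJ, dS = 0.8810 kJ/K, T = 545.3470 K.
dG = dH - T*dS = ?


T*dS = 545.3470 * 0.8810 = 480.4507 kJ
dG = 159.3880 - 480.4507 = -321.0627 kJ (spontaneous)

dG = -321.0627 kJ, spontaneous


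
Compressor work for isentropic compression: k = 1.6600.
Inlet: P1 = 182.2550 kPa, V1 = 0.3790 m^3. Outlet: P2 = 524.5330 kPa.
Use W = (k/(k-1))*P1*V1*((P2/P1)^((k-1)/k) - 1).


(k-1)/k = 0.3976
(P2/P1)^exp = 1.5224
W = 2.5152 * 182.2550 * 0.3790 * (1.5224 - 1) = 90.7596 kJ

90.7596 kJ


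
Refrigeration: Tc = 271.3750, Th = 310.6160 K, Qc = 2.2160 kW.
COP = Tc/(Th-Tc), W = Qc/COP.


COP = 271.3750 / 39.2410 = 6.9156
W = 2.2160 / 6.9156 = 0.3204 kW

COP = 6.9156, W = 0.3204 kW


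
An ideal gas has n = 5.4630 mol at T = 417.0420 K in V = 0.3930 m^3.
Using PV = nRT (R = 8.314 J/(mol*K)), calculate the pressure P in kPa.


P = nRT/V = 5.4630 * 8.314 * 417.0420 / 0.3930
= 18941.7899 / 0.3930 = 48197.9387 Pa = 48.1979 kPa

48.1979 kPa


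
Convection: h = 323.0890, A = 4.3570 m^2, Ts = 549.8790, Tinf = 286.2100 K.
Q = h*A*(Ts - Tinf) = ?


dT = 263.6690 K
Q = 323.0890 * 4.3570 * 263.6690 = 371166.5278 W

371166.5278 W


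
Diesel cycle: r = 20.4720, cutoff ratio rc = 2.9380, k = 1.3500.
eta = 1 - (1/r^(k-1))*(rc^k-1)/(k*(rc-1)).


r^(k-1) = 2.8768
rc^k = 4.2842
eta = 0.5636 = 56.3649%

56.3649%


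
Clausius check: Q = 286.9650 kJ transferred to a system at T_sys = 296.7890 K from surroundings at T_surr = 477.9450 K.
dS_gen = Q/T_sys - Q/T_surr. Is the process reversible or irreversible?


dS_sys = 286.9650/296.7890 = 0.9669 kJ/K
dS_surr = -286.9650/477.9450 = -0.6004 kJ/K
dS_gen = 0.9669 - 0.6004 = 0.3665 kJ/K (irreversible)

dS_gen = 0.3665 kJ/K, irreversible


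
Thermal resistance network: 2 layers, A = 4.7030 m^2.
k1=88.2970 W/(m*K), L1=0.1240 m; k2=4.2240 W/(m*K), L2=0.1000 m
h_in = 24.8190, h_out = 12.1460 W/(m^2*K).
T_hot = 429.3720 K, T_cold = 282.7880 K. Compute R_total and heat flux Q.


R_conv_in = 1/(24.8190*4.7030) = 0.0086
R_1 = 0.1240/(88.2970*4.7030) = 0.0003
R_2 = 0.1000/(4.2240*4.7030) = 0.0050
R_conv_out = 1/(12.1460*4.7030) = 0.0175
R_total = 0.0314 K/W
Q = 146.5840 / 0.0314 = 4667.4036 W

R_total = 0.0314 K/W, Q = 4667.4036 W


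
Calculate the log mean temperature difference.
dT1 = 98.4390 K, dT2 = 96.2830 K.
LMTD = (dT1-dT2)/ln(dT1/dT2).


dT1/dT2 = 1.0224
ln(dT1/dT2) = 0.0221
LMTD = 2.1560 / 0.0221 = 97.3570 K

97.3570 K


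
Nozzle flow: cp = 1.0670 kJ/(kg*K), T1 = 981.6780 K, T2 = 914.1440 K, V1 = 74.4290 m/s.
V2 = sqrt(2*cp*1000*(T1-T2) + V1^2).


dT = 67.5340 K
2*cp*1000*dT = 144117.5560
V1^2 = 5539.6760
V2 = sqrt(149657.2320) = 386.8556 m/s

386.8556 m/s


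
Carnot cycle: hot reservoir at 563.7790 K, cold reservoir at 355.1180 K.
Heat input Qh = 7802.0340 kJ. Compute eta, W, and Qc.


eta = 1 - 355.1180/563.7790 = 0.3701
W = 0.3701 * 7802.0340 = 2887.6212 kJ
Qc = 7802.0340 - 2887.6212 = 4914.4128 kJ

eta = 37.0111%, W = 2887.6212 kJ, Qc = 4914.4128 kJ


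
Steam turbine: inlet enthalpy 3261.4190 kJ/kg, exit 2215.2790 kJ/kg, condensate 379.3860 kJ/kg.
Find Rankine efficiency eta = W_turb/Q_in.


W = 1046.1400 kJ/kg
Q_in = 2882.0330 kJ/kg
eta = 0.3630 = 36.2987%

eta = 36.2987%


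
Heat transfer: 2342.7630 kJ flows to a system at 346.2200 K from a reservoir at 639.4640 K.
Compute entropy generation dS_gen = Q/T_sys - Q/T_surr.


dS_sys = 2342.7630/346.2200 = 6.7667 kJ/K
dS_surr = -2342.7630/639.4640 = -3.6636 kJ/K
dS_gen = 6.7667 - 3.6636 = 3.1031 kJ/K (irreversible)

dS_gen = 3.1031 kJ/K, irreversible


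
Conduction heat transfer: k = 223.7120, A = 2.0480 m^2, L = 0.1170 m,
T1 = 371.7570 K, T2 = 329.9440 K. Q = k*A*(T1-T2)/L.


dT = 41.8130 K
Q = 223.7120 * 2.0480 * 41.8130 / 0.1170 = 163736.1971 W

163736.1971 W


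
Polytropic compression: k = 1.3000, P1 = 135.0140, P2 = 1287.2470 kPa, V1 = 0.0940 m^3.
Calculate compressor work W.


(k-1)/k = 0.2308
(P2/P1)^exp = 1.6826
W = 4.3333 * 135.0140 * 0.0940 * (1.6826 - 1) = 37.5417 kJ

37.5417 kJ


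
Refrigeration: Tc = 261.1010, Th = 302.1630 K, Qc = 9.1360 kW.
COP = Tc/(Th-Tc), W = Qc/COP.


COP = 261.1010 / 41.0620 = 6.3587
W = 9.1360 / 6.3587 = 1.4368 kW

COP = 6.3587, W = 1.4368 kW


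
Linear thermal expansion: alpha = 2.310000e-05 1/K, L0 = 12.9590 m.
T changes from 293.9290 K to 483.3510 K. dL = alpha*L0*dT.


dT = 189.4220 K
dL = 2.310000e-05 * 12.9590 * 189.4220 = 0.056704 m
L_final = 13.015704 m

dL = 0.056704 m


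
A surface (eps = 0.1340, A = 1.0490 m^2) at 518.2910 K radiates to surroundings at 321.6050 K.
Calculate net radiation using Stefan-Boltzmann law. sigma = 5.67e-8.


T^4 = 7.2160e+10
Tsurr^4 = 1.0698e+10
Q = 0.1340 * 5.67e-8 * 1.0490 * 6.1462e+10 = 489.8576 W

489.8576 W


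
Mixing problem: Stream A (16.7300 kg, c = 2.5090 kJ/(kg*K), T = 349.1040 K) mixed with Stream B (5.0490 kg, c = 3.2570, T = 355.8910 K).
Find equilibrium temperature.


num = 20506.3220
den = 58.4202
Tf = 351.0145 K

351.0145 K


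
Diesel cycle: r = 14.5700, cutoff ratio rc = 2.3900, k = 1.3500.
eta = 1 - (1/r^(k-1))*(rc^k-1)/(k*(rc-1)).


r^(k-1) = 2.5539
rc^k = 3.2422
eta = 0.5321 = 53.2145%

53.2145%


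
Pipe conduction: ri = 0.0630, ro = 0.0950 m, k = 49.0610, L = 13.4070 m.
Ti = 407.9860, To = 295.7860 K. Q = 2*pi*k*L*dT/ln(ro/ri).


dT = 112.2000 K
ln(ro/ri) = 0.4107
Q = 2*pi*49.0610*13.4070*112.2000 / 0.4107 = 1128941.5119 W

1128941.5119 W


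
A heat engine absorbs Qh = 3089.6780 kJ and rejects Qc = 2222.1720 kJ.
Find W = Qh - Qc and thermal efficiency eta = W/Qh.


W = 3089.6780 - 2222.1720 = 867.5060 kJ
eta = 867.5060 / 3089.6780 = 0.2808 = 28.0776%

W = 867.5060 kJ, eta = 28.0776%


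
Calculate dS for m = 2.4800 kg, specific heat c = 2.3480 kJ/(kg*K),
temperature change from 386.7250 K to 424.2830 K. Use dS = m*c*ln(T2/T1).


T2/T1 = 1.0971
ln(T2/T1) = 0.0927
dS = 2.4800 * 2.3480 * 0.0927 = 0.5397 kJ/K

0.5397 kJ/K


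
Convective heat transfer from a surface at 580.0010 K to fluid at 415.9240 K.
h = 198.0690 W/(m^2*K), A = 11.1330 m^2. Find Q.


dT = 164.0770 K
Q = 198.0690 * 11.1330 * 164.0770 = 361806.5499 W

361806.5499 W


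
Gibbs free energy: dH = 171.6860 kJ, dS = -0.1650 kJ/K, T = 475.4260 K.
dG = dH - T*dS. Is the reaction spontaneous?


T*dS = 475.4260 * -0.1650 = -78.4453 kJ
dG = 171.6860 + 78.4453 = 250.1313 kJ (non-spontaneous)

dG = 250.1313 kJ, non-spontaneous


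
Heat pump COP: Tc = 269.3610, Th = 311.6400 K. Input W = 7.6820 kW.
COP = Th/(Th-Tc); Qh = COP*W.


COP = 311.6400 / 42.2790 = 7.3710
Qh = 7.3710 * 7.6820 = 56.6243 kW

COP = 7.3710, Qh = 56.6243 kW


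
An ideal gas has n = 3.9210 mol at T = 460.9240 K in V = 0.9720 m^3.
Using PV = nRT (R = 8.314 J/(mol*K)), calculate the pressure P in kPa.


P = nRT/V = 3.9210 * 8.314 * 460.9240 / 0.9720
= 15025.7509 / 0.9720 = 15458.5915 Pa = 15.4586 kPa

15.4586 kPa


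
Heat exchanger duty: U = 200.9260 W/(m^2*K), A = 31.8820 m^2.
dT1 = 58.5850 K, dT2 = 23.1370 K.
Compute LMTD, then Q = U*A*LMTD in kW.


LMTD = 38.1553 K
Q = 200.9260 * 31.8820 * 38.1553 = 244419.8038 W = 244.4198 kW

244.4198 kW


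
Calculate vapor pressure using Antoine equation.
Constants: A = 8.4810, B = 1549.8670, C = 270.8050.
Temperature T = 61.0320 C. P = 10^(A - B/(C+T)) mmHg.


C+T = 331.8370
B/(C+T) = 4.6706
log10(P) = 8.4810 - 4.6706 = 3.8104
P = 10^3.8104 = 6462.9802 mmHg

6462.9802 mmHg


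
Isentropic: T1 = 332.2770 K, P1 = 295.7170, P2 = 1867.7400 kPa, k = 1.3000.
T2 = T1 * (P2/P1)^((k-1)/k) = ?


(k-1)/k = 0.2308
(P2/P1)^exp = 1.5301
T2 = 332.2770 * 1.5301 = 508.4137 K

508.4137 K


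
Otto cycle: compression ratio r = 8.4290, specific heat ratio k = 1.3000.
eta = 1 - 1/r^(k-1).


r^(k-1) = 1.8955
eta = 1 - 1/1.8955 = 0.4724 = 47.2446%

47.2446%


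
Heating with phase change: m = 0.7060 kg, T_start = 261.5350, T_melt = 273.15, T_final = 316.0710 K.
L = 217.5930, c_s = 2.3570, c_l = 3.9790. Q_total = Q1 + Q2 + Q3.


Q1 (sensible, solid) = 0.7060 * 2.3570 * 11.6150 = 19.3278 kJ
Q2 (latent) = 0.7060 * 217.5930 = 153.6207 kJ
Q3 (sensible, liquid) = 0.7060 * 3.9790 * 42.9210 = 120.5726 kJ
Q_total = 293.5211 kJ

293.5211 kJ


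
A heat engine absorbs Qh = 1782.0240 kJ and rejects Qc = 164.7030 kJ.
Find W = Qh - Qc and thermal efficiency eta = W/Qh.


W = 1782.0240 - 164.7030 = 1617.3210 kJ
eta = 1617.3210 / 1782.0240 = 0.9076 = 90.7575%

W = 1617.3210 kJ, eta = 90.7575%


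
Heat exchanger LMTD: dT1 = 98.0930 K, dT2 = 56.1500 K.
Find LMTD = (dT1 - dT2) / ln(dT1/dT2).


dT1/dT2 = 1.7470
ln(dT1/dT2) = 0.5579
LMTD = 41.9430 / 0.5579 = 75.1816 K

75.1816 K


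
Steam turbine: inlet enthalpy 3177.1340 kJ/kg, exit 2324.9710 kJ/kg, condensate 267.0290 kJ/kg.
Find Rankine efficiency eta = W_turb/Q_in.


W = 852.1630 kJ/kg
Q_in = 2910.1050 kJ/kg
eta = 0.2928 = 29.2829%

eta = 29.2829%


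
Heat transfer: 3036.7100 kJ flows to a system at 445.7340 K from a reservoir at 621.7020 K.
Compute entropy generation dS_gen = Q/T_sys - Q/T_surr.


dS_sys = 3036.7100/445.7340 = 6.8128 kJ/K
dS_surr = -3036.7100/621.7020 = -4.8845 kJ/K
dS_gen = 6.8128 - 4.8845 = 1.9283 kJ/K (irreversible)

dS_gen = 1.9283 kJ/K, irreversible


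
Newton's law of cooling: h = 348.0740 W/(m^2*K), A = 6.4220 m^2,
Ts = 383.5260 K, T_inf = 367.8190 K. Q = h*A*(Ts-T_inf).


dT = 15.7070 K
Q = 348.0740 * 6.4220 * 15.7070 = 35110.3476 W

35110.3476 W


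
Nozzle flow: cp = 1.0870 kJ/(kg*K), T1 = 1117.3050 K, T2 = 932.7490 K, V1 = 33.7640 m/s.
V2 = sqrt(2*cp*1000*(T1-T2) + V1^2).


dT = 184.5560 K
2*cp*1000*dT = 401224.7440
V1^2 = 1140.0077
V2 = sqrt(402364.7517) = 634.3223 m/s

634.3223 m/s


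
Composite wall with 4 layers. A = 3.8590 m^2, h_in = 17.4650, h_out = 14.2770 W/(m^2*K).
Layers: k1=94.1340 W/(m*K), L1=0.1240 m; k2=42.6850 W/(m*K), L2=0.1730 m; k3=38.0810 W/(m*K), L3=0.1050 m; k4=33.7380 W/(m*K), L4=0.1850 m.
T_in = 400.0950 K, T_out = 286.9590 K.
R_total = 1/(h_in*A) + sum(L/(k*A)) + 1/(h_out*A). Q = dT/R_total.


R_conv_in = 1/(17.4650*3.8590) = 0.0148
R_1 = 0.1240/(94.1340*3.8590) = 0.0003
R_2 = 0.1730/(42.6850*3.8590) = 0.0011
R_3 = 0.1050/(38.0810*3.8590) = 0.0007
R_4 = 0.1850/(33.7380*3.8590) = 0.0014
R_conv_out = 1/(14.2770*3.8590) = 0.0182
R_total = 0.0365 K/W
Q = 113.1360 / 0.0365 = 3098.3510 W

R_total = 0.0365 K/W, Q = 3098.3510 W


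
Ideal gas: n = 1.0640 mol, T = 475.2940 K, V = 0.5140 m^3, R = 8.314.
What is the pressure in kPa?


P = nRT/V = 1.0640 * 8.314 * 475.2940 / 0.5140
= 4204.4964 / 0.5140 = 8179.9540 Pa = 8.1800 kPa

8.1800 kPa
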